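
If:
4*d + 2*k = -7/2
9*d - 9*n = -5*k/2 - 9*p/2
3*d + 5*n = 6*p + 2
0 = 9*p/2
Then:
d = 319/376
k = -162/47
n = -41/376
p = 0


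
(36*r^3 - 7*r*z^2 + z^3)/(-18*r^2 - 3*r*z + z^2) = (-6*r^2 - r*z + z^2)/(3*r + z)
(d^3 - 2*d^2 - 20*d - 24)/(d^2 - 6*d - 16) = (d^2 - 4*d - 12)/(d - 8)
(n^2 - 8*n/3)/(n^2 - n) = (n - 8/3)/(n - 1)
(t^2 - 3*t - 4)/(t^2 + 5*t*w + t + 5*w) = (t - 4)/(t + 5*w)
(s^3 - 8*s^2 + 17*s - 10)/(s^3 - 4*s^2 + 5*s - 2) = (s - 5)/(s - 1)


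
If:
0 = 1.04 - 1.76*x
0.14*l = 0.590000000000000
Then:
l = 4.21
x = 0.59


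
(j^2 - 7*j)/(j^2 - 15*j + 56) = j/(j - 8)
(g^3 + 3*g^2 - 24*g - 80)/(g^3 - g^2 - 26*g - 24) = (g^2 - g - 20)/(g^2 - 5*g - 6)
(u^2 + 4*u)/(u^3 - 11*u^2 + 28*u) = (u + 4)/(u^2 - 11*u + 28)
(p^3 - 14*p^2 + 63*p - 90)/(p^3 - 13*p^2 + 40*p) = (p^2 - 9*p + 18)/(p*(p - 8))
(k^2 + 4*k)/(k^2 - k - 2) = k*(k + 4)/(k^2 - k - 2)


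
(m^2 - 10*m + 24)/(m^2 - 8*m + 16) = (m - 6)/(m - 4)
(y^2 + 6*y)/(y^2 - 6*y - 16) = y*(y + 6)/(y^2 - 6*y - 16)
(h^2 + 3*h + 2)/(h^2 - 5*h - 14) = (h + 1)/(h - 7)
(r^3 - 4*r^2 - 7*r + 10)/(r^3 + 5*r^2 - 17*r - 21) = (r^3 - 4*r^2 - 7*r + 10)/(r^3 + 5*r^2 - 17*r - 21)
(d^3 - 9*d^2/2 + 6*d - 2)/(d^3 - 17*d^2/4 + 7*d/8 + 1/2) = 4*(d^2 - 4*d + 4)/(4*d^2 - 15*d - 4)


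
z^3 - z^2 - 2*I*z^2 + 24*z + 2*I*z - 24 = (z - 1)*(z - 6*I)*(z + 4*I)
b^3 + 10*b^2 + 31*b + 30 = (b + 2)*(b + 3)*(b + 5)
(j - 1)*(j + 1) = j^2 - 1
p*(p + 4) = p^2 + 4*p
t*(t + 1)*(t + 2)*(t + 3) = t^4 + 6*t^3 + 11*t^2 + 6*t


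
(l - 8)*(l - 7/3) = l^2 - 31*l/3 + 56/3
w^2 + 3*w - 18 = (w - 3)*(w + 6)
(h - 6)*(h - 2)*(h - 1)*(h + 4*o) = h^4 + 4*h^3*o - 9*h^3 - 36*h^2*o + 20*h^2 + 80*h*o - 12*h - 48*o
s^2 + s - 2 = (s - 1)*(s + 2)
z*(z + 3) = z^2 + 3*z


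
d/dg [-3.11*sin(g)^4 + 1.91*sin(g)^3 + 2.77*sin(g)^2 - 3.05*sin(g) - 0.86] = (-12.44*sin(g)^3 + 5.73*sin(g)^2 + 5.54*sin(g) - 3.05)*cos(g)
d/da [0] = 0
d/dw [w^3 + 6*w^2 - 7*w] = 3*w^2 + 12*w - 7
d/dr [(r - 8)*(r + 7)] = 2*r - 1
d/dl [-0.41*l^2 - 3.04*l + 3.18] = -0.82*l - 3.04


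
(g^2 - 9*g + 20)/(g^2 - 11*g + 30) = (g - 4)/(g - 6)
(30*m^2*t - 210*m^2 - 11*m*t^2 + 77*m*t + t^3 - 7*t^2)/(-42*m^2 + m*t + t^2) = (-5*m*t + 35*m + t^2 - 7*t)/(7*m + t)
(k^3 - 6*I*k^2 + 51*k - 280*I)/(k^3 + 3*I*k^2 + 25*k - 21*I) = (k^2 - 13*I*k - 40)/(k^2 - 4*I*k - 3)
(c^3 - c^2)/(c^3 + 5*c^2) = (c - 1)/(c + 5)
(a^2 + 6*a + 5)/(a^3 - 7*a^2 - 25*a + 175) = (a + 1)/(a^2 - 12*a + 35)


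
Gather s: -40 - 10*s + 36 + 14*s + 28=4*s + 24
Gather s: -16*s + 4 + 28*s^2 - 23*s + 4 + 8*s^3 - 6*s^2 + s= 8*s^3 + 22*s^2 - 38*s + 8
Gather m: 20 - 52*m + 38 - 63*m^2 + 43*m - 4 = -63*m^2 - 9*m + 54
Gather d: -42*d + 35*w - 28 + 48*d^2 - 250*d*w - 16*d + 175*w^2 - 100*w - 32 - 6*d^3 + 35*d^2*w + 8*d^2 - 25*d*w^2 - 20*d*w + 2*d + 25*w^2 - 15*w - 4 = -6*d^3 + d^2*(35*w + 56) + d*(-25*w^2 - 270*w - 56) + 200*w^2 - 80*w - 64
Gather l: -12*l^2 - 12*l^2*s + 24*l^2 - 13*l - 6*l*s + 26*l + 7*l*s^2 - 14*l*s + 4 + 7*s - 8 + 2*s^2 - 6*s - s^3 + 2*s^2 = l^2*(12 - 12*s) + l*(7*s^2 - 20*s + 13) - s^3 + 4*s^2 + s - 4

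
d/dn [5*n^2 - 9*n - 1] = 10*n - 9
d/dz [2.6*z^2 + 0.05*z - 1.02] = 5.2*z + 0.05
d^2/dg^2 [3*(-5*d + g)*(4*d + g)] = 6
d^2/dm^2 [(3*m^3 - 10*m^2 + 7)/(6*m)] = 1 + 7/(3*m^3)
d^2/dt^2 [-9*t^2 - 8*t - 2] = -18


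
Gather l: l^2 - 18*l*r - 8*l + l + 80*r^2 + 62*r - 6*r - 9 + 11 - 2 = l^2 + l*(-18*r - 7) + 80*r^2 + 56*r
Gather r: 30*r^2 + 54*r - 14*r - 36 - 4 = 30*r^2 + 40*r - 40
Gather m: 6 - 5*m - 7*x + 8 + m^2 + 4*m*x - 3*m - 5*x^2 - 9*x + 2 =m^2 + m*(4*x - 8) - 5*x^2 - 16*x + 16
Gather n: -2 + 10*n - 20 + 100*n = 110*n - 22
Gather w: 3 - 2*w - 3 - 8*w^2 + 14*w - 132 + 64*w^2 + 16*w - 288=56*w^2 + 28*w - 420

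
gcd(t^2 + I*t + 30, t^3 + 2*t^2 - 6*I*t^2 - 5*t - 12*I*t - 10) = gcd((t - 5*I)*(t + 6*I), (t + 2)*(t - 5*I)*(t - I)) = t - 5*I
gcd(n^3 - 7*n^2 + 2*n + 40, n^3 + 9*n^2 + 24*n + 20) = n + 2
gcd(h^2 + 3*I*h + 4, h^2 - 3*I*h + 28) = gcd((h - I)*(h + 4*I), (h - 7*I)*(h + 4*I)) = h + 4*I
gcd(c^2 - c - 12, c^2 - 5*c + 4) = c - 4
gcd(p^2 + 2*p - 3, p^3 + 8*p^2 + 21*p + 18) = p + 3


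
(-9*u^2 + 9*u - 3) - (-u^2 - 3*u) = -8*u^2 + 12*u - 3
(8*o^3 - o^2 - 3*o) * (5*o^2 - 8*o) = 40*o^5 - 69*o^4 - 7*o^3 + 24*o^2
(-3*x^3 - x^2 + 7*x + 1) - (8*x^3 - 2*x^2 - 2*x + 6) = -11*x^3 + x^2 + 9*x - 5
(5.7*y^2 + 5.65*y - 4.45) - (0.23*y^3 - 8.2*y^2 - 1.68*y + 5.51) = -0.23*y^3 + 13.9*y^2 + 7.33*y - 9.96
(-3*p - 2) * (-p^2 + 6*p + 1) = 3*p^3 - 16*p^2 - 15*p - 2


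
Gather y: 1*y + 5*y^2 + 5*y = 5*y^2 + 6*y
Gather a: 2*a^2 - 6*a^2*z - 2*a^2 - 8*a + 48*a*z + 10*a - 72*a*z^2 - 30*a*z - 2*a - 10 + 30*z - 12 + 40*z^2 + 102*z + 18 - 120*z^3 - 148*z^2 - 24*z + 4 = -6*a^2*z + a*(-72*z^2 + 18*z) - 120*z^3 - 108*z^2 + 108*z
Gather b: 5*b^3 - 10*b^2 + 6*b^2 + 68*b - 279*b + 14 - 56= 5*b^3 - 4*b^2 - 211*b - 42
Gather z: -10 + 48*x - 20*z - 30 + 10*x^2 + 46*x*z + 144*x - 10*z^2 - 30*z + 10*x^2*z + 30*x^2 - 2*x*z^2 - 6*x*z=40*x^2 + 192*x + z^2*(-2*x - 10) + z*(10*x^2 + 40*x - 50) - 40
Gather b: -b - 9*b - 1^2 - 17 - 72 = -10*b - 90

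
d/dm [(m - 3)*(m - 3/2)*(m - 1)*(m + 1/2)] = m*(8*m^2 - 30*m + 25)/2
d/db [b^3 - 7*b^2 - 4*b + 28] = 3*b^2 - 14*b - 4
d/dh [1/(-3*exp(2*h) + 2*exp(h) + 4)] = (6*exp(h) - 2)*exp(h)/(-3*exp(2*h) + 2*exp(h) + 4)^2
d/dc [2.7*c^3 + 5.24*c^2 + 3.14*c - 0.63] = 8.1*c^2 + 10.48*c + 3.14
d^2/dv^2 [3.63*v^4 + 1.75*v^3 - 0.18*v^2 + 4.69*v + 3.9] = 43.56*v^2 + 10.5*v - 0.36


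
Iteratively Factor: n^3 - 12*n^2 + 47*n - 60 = (n - 4)*(n^2 - 8*n + 15) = (n - 4)*(n - 3)*(n - 5)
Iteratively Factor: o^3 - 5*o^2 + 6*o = (o)*(o^2 - 5*o + 6) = o*(o - 3)*(o - 2)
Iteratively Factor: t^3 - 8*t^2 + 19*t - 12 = (t - 4)*(t^2 - 4*t + 3) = (t - 4)*(t - 1)*(t - 3)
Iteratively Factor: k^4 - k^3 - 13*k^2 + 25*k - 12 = (k + 4)*(k^3 - 5*k^2 + 7*k - 3) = (k - 3)*(k + 4)*(k^2 - 2*k + 1) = (k - 3)*(k - 1)*(k + 4)*(k - 1)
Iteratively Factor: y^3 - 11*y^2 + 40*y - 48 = (y - 4)*(y^2 - 7*y + 12) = (y - 4)*(y - 3)*(y - 4)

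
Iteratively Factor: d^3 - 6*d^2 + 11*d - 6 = (d - 3)*(d^2 - 3*d + 2) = (d - 3)*(d - 1)*(d - 2)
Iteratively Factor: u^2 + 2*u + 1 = (u + 1)*(u + 1)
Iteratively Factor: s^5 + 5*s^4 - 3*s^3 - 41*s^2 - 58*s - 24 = (s - 3)*(s^4 + 8*s^3 + 21*s^2 + 22*s + 8) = (s - 3)*(s + 1)*(s^3 + 7*s^2 + 14*s + 8) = (s - 3)*(s + 1)^2*(s^2 + 6*s + 8) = (s - 3)*(s + 1)^2*(s + 4)*(s + 2)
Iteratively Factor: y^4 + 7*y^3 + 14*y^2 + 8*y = (y + 1)*(y^3 + 6*y^2 + 8*y) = (y + 1)*(y + 2)*(y^2 + 4*y) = y*(y + 1)*(y + 2)*(y + 4)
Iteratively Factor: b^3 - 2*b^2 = (b)*(b^2 - 2*b) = b*(b - 2)*(b)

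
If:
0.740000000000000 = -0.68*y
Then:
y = -1.09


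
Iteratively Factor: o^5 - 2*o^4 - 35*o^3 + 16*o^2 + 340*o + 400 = (o - 5)*(o^4 + 3*o^3 - 20*o^2 - 84*o - 80) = (o - 5)*(o + 2)*(o^3 + o^2 - 22*o - 40) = (o - 5)*(o + 2)*(o + 4)*(o^2 - 3*o - 10) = (o - 5)*(o + 2)^2*(o + 4)*(o - 5)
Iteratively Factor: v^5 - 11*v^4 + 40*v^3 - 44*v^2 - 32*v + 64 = (v - 2)*(v^4 - 9*v^3 + 22*v^2 - 32) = (v - 2)*(v + 1)*(v^3 - 10*v^2 + 32*v - 32) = (v - 4)*(v - 2)*(v + 1)*(v^2 - 6*v + 8) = (v - 4)^2*(v - 2)*(v + 1)*(v - 2)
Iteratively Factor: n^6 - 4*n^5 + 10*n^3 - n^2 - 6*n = (n - 3)*(n^5 - n^4 - 3*n^3 + n^2 + 2*n) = (n - 3)*(n + 1)*(n^4 - 2*n^3 - n^2 + 2*n) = (n - 3)*(n - 2)*(n + 1)*(n^3 - n) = (n - 3)*(n - 2)*(n + 1)^2*(n^2 - n) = n*(n - 3)*(n - 2)*(n + 1)^2*(n - 1)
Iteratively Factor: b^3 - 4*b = (b - 2)*(b^2 + 2*b) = (b - 2)*(b + 2)*(b)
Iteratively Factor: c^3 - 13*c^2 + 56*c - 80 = (c - 5)*(c^2 - 8*c + 16) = (c - 5)*(c - 4)*(c - 4)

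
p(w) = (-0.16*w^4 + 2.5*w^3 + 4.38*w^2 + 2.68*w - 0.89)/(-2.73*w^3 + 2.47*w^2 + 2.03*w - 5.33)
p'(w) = (8.19*w^2 - 4.94*w - 2.03)*(-0.16*w^4 + 2.5*w^3 + 4.38*w^2 + 2.68*w - 0.89)/(-2.73*w^3 + 2.47*w^2 + 2.03*w - 5.33)^2 + (-0.64*w^3 + 7.5*w^2 + 8.76*w + 2.68)/(-2.73*w^3 + 2.47*w^2 + 2.03*w - 5.33) = (0.4368*w^6 - 0.790400000000002*w^5 + 17.158*w^4 + 28.194*w^3 - 44.9923*w^2 - 42.2942*w - 12.4777)/(7.4529*w^6 - 13.4862*w^5 - 4.9829*w^4 + 39.13*w^3 - 22.2093*w^2 - 21.6398*w + 28.4089)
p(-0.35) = 0.25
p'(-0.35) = -0.13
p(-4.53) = -0.77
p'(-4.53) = 0.11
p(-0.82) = 0.42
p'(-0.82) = -1.05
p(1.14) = -2.93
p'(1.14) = -3.30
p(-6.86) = -1.00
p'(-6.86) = 0.09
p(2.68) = -2.24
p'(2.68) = 0.86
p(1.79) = -3.25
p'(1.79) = 1.18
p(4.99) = -1.22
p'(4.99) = 0.23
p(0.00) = 0.17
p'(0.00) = -0.44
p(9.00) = -0.65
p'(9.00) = 0.10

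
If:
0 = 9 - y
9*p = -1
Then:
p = -1/9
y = 9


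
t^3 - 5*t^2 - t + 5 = (t - 5)*(t - 1)*(t + 1)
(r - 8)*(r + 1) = r^2 - 7*r - 8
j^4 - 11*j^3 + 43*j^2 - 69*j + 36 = (j - 4)*(j - 3)^2*(j - 1)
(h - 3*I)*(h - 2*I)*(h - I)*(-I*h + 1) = -I*h^4 - 5*h^3 + 5*I*h^2 - 5*h + 6*I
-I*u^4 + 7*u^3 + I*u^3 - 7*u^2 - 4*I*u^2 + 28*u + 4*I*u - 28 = (u - 2*I)*(u + 2*I)*(u + 7*I)*(-I*u + I)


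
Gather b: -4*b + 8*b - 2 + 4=4*b + 2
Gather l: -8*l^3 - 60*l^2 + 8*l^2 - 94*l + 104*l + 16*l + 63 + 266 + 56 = -8*l^3 - 52*l^2 + 26*l + 385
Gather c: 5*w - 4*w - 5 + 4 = w - 1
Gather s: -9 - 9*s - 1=-9*s - 10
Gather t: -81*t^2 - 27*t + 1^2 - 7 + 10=-81*t^2 - 27*t + 4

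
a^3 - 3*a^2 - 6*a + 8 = (a - 4)*(a - 1)*(a + 2)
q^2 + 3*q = q*(q + 3)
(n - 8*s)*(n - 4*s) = n^2 - 12*n*s + 32*s^2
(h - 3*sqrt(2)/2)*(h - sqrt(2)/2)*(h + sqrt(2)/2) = h^3 - 3*sqrt(2)*h^2/2 - h/2 + 3*sqrt(2)/4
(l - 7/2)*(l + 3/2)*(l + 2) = l^3 - 37*l/4 - 21/2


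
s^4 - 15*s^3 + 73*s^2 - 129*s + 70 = (s - 7)*(s - 5)*(s - 2)*(s - 1)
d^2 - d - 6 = (d - 3)*(d + 2)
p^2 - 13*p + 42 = (p - 7)*(p - 6)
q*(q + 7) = q^2 + 7*q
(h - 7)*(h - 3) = h^2 - 10*h + 21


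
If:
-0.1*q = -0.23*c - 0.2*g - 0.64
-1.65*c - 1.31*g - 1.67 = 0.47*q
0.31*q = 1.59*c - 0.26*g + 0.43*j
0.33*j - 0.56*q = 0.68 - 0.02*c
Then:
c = -1.30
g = -0.51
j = 6.22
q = 2.41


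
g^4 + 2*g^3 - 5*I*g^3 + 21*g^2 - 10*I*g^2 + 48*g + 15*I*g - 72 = (g - 1)*(g + 3)*(g - 8*I)*(g + 3*I)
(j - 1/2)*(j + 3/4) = j^2 + j/4 - 3/8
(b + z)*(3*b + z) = 3*b^2 + 4*b*z + z^2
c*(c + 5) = c^2 + 5*c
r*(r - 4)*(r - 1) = r^3 - 5*r^2 + 4*r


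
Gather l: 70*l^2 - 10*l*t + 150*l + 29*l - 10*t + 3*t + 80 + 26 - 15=70*l^2 + l*(179 - 10*t) - 7*t + 91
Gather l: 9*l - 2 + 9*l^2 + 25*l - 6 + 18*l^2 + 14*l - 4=27*l^2 + 48*l - 12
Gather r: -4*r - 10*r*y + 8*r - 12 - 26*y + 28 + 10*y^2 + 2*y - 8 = r*(4 - 10*y) + 10*y^2 - 24*y + 8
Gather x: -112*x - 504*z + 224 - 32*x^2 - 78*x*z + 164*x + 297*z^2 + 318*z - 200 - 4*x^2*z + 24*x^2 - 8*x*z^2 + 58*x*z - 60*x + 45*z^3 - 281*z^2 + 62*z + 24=x^2*(-4*z - 8) + x*(-8*z^2 - 20*z - 8) + 45*z^3 + 16*z^2 - 124*z + 48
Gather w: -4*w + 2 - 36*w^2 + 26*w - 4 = -36*w^2 + 22*w - 2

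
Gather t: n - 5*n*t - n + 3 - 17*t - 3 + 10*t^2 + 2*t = 10*t^2 + t*(-5*n - 15)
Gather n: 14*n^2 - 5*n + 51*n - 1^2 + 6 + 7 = 14*n^2 + 46*n + 12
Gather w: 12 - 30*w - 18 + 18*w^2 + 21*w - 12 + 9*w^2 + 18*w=27*w^2 + 9*w - 18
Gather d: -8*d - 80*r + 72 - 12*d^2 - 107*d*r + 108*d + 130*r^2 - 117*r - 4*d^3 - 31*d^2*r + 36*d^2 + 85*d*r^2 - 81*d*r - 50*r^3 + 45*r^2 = -4*d^3 + d^2*(24 - 31*r) + d*(85*r^2 - 188*r + 100) - 50*r^3 + 175*r^2 - 197*r + 72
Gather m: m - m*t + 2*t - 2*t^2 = m*(1 - t) - 2*t^2 + 2*t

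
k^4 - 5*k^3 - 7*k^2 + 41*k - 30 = (k - 5)*(k - 2)*(k - 1)*(k + 3)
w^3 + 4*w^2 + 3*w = w*(w + 1)*(w + 3)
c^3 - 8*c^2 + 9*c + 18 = (c - 6)*(c - 3)*(c + 1)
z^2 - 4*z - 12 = (z - 6)*(z + 2)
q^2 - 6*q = q*(q - 6)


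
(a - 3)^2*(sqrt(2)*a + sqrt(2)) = sqrt(2)*a^3 - 5*sqrt(2)*a^2 + 3*sqrt(2)*a + 9*sqrt(2)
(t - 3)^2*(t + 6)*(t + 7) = t^4 + 7*t^3 - 27*t^2 - 135*t + 378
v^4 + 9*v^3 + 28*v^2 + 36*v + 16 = (v + 1)*(v + 2)^2*(v + 4)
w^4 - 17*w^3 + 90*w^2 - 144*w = w*(w - 8)*(w - 6)*(w - 3)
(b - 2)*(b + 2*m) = b^2 + 2*b*m - 2*b - 4*m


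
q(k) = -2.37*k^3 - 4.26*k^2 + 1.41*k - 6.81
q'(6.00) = -305.67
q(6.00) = -663.63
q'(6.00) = -305.67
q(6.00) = -663.63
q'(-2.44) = -20.13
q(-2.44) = -1.18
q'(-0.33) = 3.45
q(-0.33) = -7.65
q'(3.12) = -94.38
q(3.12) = -115.86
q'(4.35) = -170.19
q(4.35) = -276.37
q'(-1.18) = 1.56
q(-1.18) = -10.51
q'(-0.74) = 3.82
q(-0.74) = -9.23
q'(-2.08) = -11.63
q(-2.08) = -6.85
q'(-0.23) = 2.99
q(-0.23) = -7.33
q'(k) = -7.11*k^2 - 8.52*k + 1.41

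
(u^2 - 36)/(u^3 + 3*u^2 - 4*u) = (u^2 - 36)/(u*(u^2 + 3*u - 4))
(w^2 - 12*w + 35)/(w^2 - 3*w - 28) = (w - 5)/(w + 4)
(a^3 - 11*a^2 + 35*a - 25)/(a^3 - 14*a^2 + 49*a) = (a^3 - 11*a^2 + 35*a - 25)/(a*(a^2 - 14*a + 49))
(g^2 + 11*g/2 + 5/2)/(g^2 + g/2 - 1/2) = (2*g^2 + 11*g + 5)/(2*g^2 + g - 1)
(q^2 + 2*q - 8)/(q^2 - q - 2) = (q + 4)/(q + 1)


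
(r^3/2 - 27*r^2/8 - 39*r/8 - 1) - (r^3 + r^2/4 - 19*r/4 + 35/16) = -r^3/2 - 29*r^2/8 - r/8 - 51/16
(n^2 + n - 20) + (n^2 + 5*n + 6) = 2*n^2 + 6*n - 14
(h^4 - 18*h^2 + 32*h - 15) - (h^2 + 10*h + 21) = h^4 - 19*h^2 + 22*h - 36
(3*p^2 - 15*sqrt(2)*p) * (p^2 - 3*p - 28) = 3*p^4 - 15*sqrt(2)*p^3 - 9*p^3 - 84*p^2 + 45*sqrt(2)*p^2 + 420*sqrt(2)*p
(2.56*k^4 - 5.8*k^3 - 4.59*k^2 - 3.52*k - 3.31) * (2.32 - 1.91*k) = -4.8896*k^5 + 17.0172*k^4 - 4.6891*k^3 - 3.9256*k^2 - 1.8443*k - 7.6792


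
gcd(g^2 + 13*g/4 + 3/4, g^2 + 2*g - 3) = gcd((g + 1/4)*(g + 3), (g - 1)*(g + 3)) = g + 3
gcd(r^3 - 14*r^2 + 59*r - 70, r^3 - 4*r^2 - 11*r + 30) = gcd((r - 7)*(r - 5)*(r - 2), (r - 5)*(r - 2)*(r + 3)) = r^2 - 7*r + 10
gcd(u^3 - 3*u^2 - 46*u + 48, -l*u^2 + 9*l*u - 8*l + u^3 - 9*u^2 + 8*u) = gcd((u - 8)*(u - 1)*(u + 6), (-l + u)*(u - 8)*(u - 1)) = u^2 - 9*u + 8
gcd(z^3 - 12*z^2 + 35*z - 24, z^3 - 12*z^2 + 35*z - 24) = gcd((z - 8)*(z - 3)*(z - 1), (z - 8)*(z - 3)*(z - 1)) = z^3 - 12*z^2 + 35*z - 24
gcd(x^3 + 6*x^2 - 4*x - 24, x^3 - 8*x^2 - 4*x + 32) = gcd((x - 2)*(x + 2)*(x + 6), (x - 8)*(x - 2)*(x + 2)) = x^2 - 4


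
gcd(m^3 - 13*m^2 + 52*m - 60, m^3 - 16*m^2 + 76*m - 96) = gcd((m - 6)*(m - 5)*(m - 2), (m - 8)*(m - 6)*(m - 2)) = m^2 - 8*m + 12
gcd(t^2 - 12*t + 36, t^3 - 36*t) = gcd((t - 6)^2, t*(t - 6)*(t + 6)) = t - 6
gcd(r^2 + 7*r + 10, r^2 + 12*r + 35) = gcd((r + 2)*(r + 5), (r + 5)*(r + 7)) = r + 5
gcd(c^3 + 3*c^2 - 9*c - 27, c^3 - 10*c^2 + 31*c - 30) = c - 3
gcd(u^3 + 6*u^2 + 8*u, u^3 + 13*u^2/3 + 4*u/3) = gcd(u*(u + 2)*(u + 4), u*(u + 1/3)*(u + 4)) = u^2 + 4*u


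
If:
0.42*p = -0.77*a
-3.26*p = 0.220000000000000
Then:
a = 0.04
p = -0.07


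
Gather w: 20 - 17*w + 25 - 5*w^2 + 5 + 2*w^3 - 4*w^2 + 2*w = 2*w^3 - 9*w^2 - 15*w + 50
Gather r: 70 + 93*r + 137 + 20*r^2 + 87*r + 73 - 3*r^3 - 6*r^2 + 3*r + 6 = -3*r^3 + 14*r^2 + 183*r + 286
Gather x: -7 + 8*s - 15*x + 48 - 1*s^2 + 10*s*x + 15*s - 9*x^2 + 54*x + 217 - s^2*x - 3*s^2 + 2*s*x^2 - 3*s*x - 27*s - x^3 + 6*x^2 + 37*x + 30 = -4*s^2 - 4*s - x^3 + x^2*(2*s - 3) + x*(-s^2 + 7*s + 76) + 288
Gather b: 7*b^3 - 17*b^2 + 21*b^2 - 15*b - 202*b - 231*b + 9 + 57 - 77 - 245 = 7*b^3 + 4*b^2 - 448*b - 256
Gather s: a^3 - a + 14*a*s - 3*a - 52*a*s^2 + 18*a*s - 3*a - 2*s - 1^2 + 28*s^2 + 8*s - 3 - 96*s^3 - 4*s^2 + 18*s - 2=a^3 - 7*a - 96*s^3 + s^2*(24 - 52*a) + s*(32*a + 24) - 6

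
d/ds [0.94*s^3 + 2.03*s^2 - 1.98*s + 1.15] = 2.82*s^2 + 4.06*s - 1.98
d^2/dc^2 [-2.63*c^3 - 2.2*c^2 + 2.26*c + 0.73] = -15.78*c - 4.4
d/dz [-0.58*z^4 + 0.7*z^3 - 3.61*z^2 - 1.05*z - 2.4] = -2.32*z^3 + 2.1*z^2 - 7.22*z - 1.05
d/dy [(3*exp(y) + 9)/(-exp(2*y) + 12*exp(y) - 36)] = 3*(exp(y) + 12)*exp(y)/(exp(3*y) - 18*exp(2*y) + 108*exp(y) - 216)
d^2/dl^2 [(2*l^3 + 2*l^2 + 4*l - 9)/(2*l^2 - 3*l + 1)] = 2*(42*l^3 - 138*l^2 + 144*l - 49)/(8*l^6 - 36*l^5 + 66*l^4 - 63*l^3 + 33*l^2 - 9*l + 1)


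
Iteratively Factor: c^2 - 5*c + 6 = (c - 2)*(c - 3)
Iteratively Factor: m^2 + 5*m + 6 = (m + 3)*(m + 2)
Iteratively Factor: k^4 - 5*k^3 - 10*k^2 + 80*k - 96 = (k + 4)*(k^3 - 9*k^2 + 26*k - 24) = (k - 4)*(k + 4)*(k^2 - 5*k + 6) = (k - 4)*(k - 2)*(k + 4)*(k - 3)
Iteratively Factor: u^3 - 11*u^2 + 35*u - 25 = (u - 5)*(u^2 - 6*u + 5) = (u - 5)*(u - 1)*(u - 5)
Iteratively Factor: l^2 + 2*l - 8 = (l + 4)*(l - 2)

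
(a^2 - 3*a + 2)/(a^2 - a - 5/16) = 16*(-a^2 + 3*a - 2)/(-16*a^2 + 16*a + 5)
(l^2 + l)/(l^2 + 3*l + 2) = l/(l + 2)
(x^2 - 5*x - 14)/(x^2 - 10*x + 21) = (x + 2)/(x - 3)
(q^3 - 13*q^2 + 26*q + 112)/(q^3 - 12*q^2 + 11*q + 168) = (q + 2)/(q + 3)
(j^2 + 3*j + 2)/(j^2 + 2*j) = (j + 1)/j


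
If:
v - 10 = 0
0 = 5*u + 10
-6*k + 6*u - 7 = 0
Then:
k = -19/6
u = -2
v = 10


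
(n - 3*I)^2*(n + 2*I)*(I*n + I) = I*n^4 + 4*n^3 + I*n^3 + 4*n^2 + 3*I*n^2 + 18*n + 3*I*n + 18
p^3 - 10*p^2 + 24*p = p*(p - 6)*(p - 4)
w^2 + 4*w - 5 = (w - 1)*(w + 5)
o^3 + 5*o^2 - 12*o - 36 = (o - 3)*(o + 2)*(o + 6)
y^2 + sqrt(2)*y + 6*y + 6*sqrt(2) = (y + 6)*(y + sqrt(2))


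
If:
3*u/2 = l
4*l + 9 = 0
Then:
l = -9/4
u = -3/2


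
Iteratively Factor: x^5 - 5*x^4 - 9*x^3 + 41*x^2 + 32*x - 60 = (x + 2)*(x^4 - 7*x^3 + 5*x^2 + 31*x - 30) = (x - 1)*(x + 2)*(x^3 - 6*x^2 - x + 30) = (x - 3)*(x - 1)*(x + 2)*(x^2 - 3*x - 10) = (x - 3)*(x - 1)*(x + 2)^2*(x - 5)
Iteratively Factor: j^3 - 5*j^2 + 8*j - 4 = (j - 2)*(j^2 - 3*j + 2) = (j - 2)^2*(j - 1)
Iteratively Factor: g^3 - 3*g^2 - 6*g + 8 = (g - 4)*(g^2 + g - 2) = (g - 4)*(g + 2)*(g - 1)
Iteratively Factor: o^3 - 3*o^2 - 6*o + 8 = (o - 4)*(o^2 + o - 2) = (o - 4)*(o + 2)*(o - 1)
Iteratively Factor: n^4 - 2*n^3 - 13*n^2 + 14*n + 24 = (n + 1)*(n^3 - 3*n^2 - 10*n + 24) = (n + 1)*(n + 3)*(n^2 - 6*n + 8) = (n - 4)*(n + 1)*(n + 3)*(n - 2)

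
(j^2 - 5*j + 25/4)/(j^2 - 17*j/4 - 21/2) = (-4*j^2 + 20*j - 25)/(-4*j^2 + 17*j + 42)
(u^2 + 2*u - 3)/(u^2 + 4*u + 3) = (u - 1)/(u + 1)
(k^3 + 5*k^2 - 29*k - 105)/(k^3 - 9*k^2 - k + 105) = (k + 7)/(k - 7)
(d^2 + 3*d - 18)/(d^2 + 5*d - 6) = (d - 3)/(d - 1)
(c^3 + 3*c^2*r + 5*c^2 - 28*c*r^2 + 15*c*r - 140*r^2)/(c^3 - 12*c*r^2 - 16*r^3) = (c^2 + 7*c*r + 5*c + 35*r)/(c^2 + 4*c*r + 4*r^2)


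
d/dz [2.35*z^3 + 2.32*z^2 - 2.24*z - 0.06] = 7.05*z^2 + 4.64*z - 2.24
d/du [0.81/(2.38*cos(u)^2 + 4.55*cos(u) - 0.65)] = (3.8556*cos(u) + 3.6855)*sin(u)/(2.38*cos(u)^2 + 4.55*cos(u) - 0.65)^2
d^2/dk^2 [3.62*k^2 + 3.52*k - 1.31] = 7.24000000000000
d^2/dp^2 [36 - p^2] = -2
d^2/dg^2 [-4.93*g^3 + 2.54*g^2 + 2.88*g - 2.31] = 5.08 - 29.58*g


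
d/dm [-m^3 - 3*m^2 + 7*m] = -3*m^2 - 6*m + 7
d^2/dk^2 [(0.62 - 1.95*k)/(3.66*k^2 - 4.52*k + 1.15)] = (-(1.95*k - 0.62)*(7.32*k - 4.52)*(14.64*k - 9.04) + (42.822*k - 22.1664)*(3.66*k^2 - 4.52*k + 1.15))/(3.66*k^2 - 4.52*k + 1.15)^3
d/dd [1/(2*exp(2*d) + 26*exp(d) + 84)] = (-exp(d) - 13/2)*exp(d)/(exp(2*d) + 13*exp(d) + 42)^2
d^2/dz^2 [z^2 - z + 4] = 2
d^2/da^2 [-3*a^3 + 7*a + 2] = -18*a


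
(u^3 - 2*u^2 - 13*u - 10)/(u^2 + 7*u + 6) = (u^2 - 3*u - 10)/(u + 6)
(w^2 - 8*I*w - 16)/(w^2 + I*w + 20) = (w - 4*I)/(w + 5*I)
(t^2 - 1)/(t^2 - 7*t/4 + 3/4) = 4*(t + 1)/(4*t - 3)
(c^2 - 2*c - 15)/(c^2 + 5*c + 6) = (c - 5)/(c + 2)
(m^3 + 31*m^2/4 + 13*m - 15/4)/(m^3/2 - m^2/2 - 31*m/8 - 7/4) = 2*(-4*m^3 - 31*m^2 - 52*m + 15)/(-4*m^3 + 4*m^2 + 31*m + 14)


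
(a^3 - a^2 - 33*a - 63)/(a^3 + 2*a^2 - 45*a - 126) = (a + 3)/(a + 6)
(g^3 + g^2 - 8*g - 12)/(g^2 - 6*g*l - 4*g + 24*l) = (g^3 + g^2 - 8*g - 12)/(g^2 - 6*g*l - 4*g + 24*l)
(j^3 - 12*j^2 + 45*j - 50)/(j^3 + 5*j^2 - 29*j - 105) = (j^2 - 7*j + 10)/(j^2 + 10*j + 21)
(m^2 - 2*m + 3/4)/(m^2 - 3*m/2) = (m - 1/2)/m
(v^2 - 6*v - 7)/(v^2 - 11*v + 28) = (v + 1)/(v - 4)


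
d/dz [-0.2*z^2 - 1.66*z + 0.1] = -0.4*z - 1.66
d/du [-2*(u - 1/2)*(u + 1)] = -4*u - 1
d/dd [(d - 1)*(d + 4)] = 2*d + 3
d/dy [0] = 0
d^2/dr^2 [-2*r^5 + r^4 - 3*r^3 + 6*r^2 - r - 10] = -40*r^3 + 12*r^2 - 18*r + 12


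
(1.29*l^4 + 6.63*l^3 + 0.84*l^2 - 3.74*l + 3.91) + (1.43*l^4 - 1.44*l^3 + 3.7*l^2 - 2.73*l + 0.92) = 2.72*l^4 + 5.19*l^3 + 4.54*l^2 - 6.47*l + 4.83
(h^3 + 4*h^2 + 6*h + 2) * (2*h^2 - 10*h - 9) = 2*h^5 - 2*h^4 - 37*h^3 - 92*h^2 - 74*h - 18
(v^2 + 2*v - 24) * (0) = 0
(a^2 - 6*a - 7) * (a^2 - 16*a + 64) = a^4 - 22*a^3 + 153*a^2 - 272*a - 448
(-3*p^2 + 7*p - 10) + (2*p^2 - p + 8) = -p^2 + 6*p - 2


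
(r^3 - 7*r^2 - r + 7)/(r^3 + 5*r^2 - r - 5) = (r - 7)/(r + 5)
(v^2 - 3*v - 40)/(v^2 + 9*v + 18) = (v^2 - 3*v - 40)/(v^2 + 9*v + 18)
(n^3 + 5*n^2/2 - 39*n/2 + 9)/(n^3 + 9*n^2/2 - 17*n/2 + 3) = (n - 3)/(n - 1)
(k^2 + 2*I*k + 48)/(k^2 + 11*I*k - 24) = (k - 6*I)/(k + 3*I)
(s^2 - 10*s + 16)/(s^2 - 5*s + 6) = (s - 8)/(s - 3)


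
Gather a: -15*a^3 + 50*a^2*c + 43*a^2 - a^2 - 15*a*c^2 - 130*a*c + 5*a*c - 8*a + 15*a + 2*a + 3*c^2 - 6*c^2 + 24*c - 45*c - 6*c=-15*a^3 + a^2*(50*c + 42) + a*(-15*c^2 - 125*c + 9) - 3*c^2 - 27*c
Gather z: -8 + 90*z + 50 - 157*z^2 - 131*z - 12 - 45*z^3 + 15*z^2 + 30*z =-45*z^3 - 142*z^2 - 11*z + 30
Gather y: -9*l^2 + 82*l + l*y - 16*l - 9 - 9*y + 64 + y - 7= -9*l^2 + 66*l + y*(l - 8) + 48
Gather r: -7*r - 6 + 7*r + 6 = 0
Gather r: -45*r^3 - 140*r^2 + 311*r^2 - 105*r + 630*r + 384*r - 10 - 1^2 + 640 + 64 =-45*r^3 + 171*r^2 + 909*r + 693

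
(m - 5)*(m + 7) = m^2 + 2*m - 35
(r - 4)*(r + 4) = r^2 - 16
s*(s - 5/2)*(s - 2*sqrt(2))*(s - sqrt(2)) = s^4 - 3*sqrt(2)*s^3 - 5*s^3/2 + 4*s^2 + 15*sqrt(2)*s^2/2 - 10*s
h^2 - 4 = (h - 2)*(h + 2)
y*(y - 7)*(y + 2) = y^3 - 5*y^2 - 14*y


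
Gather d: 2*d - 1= 2*d - 1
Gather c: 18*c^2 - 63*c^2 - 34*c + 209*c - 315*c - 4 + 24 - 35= -45*c^2 - 140*c - 15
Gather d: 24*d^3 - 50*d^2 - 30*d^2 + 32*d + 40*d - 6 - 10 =24*d^3 - 80*d^2 + 72*d - 16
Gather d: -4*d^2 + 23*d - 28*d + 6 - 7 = -4*d^2 - 5*d - 1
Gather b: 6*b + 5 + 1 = 6*b + 6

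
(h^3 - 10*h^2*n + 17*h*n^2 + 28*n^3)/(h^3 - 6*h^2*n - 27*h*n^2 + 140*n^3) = (h + n)/(h + 5*n)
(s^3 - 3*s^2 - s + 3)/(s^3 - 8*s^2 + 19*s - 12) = (s + 1)/(s - 4)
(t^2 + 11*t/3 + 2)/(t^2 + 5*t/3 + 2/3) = (t + 3)/(t + 1)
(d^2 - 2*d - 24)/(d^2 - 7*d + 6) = (d + 4)/(d - 1)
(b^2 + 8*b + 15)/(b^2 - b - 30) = (b + 3)/(b - 6)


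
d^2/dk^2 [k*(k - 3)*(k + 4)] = 6*k + 2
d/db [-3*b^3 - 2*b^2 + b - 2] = -9*b^2 - 4*b + 1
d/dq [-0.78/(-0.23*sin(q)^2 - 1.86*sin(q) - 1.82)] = -(0.3588*sin(q) + 1.4508)*cos(q)/(0.23*sin(q)^2 + 1.86*sin(q) + 1.82)^2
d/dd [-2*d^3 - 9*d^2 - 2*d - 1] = -6*d^2 - 18*d - 2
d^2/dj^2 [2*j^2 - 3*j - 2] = 4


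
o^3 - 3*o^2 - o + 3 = (o - 3)*(o - 1)*(o + 1)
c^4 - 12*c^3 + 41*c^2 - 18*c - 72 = (c - 6)*(c - 4)*(c - 3)*(c + 1)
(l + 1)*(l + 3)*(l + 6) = l^3 + 10*l^2 + 27*l + 18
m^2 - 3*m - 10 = (m - 5)*(m + 2)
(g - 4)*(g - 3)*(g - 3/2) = g^3 - 17*g^2/2 + 45*g/2 - 18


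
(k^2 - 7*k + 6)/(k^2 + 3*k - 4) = (k - 6)/(k + 4)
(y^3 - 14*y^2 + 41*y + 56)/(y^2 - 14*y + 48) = (y^2 - 6*y - 7)/(y - 6)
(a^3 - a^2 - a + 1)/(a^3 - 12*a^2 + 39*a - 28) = (a^2 - 1)/(a^2 - 11*a + 28)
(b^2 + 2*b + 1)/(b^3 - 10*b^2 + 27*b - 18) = (b^2 + 2*b + 1)/(b^3 - 10*b^2 + 27*b - 18)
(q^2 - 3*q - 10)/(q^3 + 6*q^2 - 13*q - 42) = (q - 5)/(q^2 + 4*q - 21)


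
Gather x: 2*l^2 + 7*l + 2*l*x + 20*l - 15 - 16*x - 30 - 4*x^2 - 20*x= 2*l^2 + 27*l - 4*x^2 + x*(2*l - 36) - 45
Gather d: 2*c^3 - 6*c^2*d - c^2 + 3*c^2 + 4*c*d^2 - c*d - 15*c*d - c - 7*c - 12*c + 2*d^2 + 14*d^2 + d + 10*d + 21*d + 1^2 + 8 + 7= 2*c^3 + 2*c^2 - 20*c + d^2*(4*c + 16) + d*(-6*c^2 - 16*c + 32) + 16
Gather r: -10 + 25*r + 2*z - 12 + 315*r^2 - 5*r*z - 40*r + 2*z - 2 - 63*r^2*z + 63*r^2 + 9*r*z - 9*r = r^2*(378 - 63*z) + r*(4*z - 24) + 4*z - 24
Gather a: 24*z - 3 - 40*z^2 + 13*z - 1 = -40*z^2 + 37*z - 4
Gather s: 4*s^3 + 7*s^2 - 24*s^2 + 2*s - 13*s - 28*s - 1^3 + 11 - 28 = 4*s^3 - 17*s^2 - 39*s - 18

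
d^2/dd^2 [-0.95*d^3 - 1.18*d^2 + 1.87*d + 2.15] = -5.7*d - 2.36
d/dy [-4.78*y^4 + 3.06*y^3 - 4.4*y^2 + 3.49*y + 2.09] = -19.12*y^3 + 9.18*y^2 - 8.8*y + 3.49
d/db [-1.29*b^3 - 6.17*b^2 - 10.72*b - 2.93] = -3.87*b^2 - 12.34*b - 10.72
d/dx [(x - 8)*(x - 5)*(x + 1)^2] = 4*x^3 - 33*x^2 + 30*x + 67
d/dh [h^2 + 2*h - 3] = 2*h + 2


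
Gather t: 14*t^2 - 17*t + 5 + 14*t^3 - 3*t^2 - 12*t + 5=14*t^3 + 11*t^2 - 29*t + 10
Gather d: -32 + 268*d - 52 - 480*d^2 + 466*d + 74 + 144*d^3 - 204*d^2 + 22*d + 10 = 144*d^3 - 684*d^2 + 756*d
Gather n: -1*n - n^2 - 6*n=-n^2 - 7*n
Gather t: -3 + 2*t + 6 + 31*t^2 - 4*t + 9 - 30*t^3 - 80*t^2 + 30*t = -30*t^3 - 49*t^2 + 28*t + 12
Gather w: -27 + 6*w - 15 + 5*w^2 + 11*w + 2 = 5*w^2 + 17*w - 40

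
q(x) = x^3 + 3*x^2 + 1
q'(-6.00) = 72.00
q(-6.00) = -107.00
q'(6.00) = 144.00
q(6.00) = 325.00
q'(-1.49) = -2.28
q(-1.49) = 4.35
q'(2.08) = 25.46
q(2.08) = 22.98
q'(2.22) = 28.11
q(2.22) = 26.73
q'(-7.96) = 142.32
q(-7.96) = -313.27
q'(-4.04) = 24.72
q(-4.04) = -15.97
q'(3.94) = 70.21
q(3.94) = 108.73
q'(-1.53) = -2.16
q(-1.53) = 4.44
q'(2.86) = 41.70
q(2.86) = 48.93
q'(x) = 3*x^2 + 6*x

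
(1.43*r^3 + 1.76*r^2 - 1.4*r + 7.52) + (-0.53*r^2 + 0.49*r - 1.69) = 1.43*r^3 + 1.23*r^2 - 0.91*r + 5.83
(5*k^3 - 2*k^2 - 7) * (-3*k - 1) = -15*k^4 + k^3 + 2*k^2 + 21*k + 7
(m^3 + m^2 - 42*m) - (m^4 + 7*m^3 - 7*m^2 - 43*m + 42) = -m^4 - 6*m^3 + 8*m^2 + m - 42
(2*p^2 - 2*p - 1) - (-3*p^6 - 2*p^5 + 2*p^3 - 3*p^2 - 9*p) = 3*p^6 + 2*p^5 - 2*p^3 + 5*p^2 + 7*p - 1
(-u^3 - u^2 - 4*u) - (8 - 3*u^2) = -u^3 + 2*u^2 - 4*u - 8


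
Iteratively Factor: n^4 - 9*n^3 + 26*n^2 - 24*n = (n - 3)*(n^3 - 6*n^2 + 8*n) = (n - 4)*(n - 3)*(n^2 - 2*n) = n*(n - 4)*(n - 3)*(n - 2)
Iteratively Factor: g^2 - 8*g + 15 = (g - 3)*(g - 5)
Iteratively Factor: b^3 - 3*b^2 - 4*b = (b + 1)*(b^2 - 4*b) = b*(b + 1)*(b - 4)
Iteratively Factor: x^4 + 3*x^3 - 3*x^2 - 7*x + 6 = (x + 2)*(x^3 + x^2 - 5*x + 3) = (x - 1)*(x + 2)*(x^2 + 2*x - 3) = (x - 1)^2*(x + 2)*(x + 3)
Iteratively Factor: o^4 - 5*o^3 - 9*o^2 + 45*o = (o - 5)*(o^3 - 9*o) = (o - 5)*(o + 3)*(o^2 - 3*o) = (o - 5)*(o - 3)*(o + 3)*(o)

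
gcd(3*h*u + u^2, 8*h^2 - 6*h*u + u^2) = 1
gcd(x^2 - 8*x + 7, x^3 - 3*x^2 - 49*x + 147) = x - 7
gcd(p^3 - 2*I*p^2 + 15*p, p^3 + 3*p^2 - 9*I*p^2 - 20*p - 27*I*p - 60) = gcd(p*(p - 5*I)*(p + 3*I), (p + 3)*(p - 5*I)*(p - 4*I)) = p - 5*I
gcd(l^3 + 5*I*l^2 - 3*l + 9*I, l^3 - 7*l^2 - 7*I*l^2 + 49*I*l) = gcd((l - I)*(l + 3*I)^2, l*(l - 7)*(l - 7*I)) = 1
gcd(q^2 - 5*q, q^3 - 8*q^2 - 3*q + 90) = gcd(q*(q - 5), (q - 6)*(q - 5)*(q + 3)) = q - 5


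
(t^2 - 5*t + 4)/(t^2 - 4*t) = (t - 1)/t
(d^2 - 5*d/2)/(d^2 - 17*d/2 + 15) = d/(d - 6)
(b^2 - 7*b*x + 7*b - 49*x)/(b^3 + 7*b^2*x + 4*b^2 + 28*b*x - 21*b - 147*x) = (b - 7*x)/(b^2 + 7*b*x - 3*b - 21*x)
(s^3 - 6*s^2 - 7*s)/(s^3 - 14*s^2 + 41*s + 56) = s/(s - 8)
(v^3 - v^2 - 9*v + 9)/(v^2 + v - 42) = (v^3 - v^2 - 9*v + 9)/(v^2 + v - 42)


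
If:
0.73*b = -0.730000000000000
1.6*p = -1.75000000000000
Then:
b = -1.00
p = -1.09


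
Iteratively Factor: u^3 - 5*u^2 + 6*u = (u - 3)*(u^2 - 2*u) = u*(u - 3)*(u - 2)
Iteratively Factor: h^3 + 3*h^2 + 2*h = (h)*(h^2 + 3*h + 2) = h*(h + 1)*(h + 2)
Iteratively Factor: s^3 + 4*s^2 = (s + 4)*(s^2) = s*(s + 4)*(s)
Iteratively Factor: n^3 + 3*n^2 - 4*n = (n - 1)*(n^2 + 4*n) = n*(n - 1)*(n + 4)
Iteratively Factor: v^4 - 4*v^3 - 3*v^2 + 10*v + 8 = (v + 1)*(v^3 - 5*v^2 + 2*v + 8) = (v - 2)*(v + 1)*(v^2 - 3*v - 4) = (v - 4)*(v - 2)*(v + 1)*(v + 1)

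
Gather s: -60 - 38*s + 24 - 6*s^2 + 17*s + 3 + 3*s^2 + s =-3*s^2 - 20*s - 33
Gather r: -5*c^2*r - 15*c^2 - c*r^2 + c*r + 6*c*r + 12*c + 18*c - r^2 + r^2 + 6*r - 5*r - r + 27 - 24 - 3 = -15*c^2 - c*r^2 + 30*c + r*(-5*c^2 + 7*c)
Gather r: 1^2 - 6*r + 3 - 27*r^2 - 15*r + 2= -27*r^2 - 21*r + 6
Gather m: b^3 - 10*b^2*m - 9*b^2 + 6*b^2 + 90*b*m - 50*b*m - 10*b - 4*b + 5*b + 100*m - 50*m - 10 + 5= b^3 - 3*b^2 - 9*b + m*(-10*b^2 + 40*b + 50) - 5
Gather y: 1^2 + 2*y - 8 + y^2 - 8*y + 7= y^2 - 6*y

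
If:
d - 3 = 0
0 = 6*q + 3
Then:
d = 3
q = -1/2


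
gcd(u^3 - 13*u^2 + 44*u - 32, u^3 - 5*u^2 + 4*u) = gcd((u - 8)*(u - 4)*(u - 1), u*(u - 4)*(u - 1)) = u^2 - 5*u + 4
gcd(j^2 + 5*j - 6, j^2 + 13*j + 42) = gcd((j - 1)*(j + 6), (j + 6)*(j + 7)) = j + 6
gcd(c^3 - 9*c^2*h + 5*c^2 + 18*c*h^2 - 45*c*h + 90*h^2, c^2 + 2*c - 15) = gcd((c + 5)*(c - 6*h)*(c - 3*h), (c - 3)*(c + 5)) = c + 5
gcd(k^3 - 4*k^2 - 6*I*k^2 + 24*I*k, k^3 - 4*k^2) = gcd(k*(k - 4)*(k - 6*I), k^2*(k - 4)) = k^2 - 4*k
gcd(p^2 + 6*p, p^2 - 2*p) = p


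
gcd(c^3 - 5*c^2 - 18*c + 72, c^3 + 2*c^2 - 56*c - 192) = c + 4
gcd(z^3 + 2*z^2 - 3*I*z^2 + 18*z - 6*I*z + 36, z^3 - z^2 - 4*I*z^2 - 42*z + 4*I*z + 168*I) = 1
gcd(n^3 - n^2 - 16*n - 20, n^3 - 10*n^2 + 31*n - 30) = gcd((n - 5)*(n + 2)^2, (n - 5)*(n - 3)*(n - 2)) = n - 5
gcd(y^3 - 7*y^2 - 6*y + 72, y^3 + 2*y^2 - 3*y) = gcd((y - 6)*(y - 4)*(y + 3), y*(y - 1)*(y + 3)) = y + 3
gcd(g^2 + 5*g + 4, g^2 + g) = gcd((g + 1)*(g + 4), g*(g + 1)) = g + 1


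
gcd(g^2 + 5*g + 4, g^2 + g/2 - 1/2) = g + 1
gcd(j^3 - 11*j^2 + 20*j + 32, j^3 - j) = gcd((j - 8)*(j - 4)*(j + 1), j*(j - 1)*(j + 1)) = j + 1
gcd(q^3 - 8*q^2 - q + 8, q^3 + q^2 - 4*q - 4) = q + 1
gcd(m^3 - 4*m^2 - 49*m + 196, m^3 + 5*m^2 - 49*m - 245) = m^2 - 49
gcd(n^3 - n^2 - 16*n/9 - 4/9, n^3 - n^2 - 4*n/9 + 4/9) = n + 2/3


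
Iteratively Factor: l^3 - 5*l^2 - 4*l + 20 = (l - 2)*(l^2 - 3*l - 10) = (l - 5)*(l - 2)*(l + 2)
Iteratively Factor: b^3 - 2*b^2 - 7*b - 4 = (b + 1)*(b^2 - 3*b - 4) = (b + 1)^2*(b - 4)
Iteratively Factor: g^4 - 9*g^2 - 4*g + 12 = (g + 2)*(g^3 - 2*g^2 - 5*g + 6) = (g - 1)*(g + 2)*(g^2 - g - 6) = (g - 1)*(g + 2)^2*(g - 3)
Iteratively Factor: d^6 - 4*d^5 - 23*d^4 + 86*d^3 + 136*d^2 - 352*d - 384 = (d - 4)*(d^5 - 23*d^3 - 6*d^2 + 112*d + 96) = (d - 4)*(d + 4)*(d^4 - 4*d^3 - 7*d^2 + 22*d + 24) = (d - 4)*(d + 1)*(d + 4)*(d^3 - 5*d^2 - 2*d + 24) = (d - 4)*(d + 1)*(d + 2)*(d + 4)*(d^2 - 7*d + 12) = (d - 4)*(d - 3)*(d + 1)*(d + 2)*(d + 4)*(d - 4)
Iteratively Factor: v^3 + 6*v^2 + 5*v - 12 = (v + 4)*(v^2 + 2*v - 3) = (v + 3)*(v + 4)*(v - 1)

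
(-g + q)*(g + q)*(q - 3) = -g^2*q + 3*g^2 + q^3 - 3*q^2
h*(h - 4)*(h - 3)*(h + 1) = h^4 - 6*h^3 + 5*h^2 + 12*h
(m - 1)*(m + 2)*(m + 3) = m^3 + 4*m^2 + m - 6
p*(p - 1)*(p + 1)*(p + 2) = p^4 + 2*p^3 - p^2 - 2*p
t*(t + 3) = t^2 + 3*t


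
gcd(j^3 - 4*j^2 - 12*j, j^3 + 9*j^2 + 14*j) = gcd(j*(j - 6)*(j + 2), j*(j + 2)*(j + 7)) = j^2 + 2*j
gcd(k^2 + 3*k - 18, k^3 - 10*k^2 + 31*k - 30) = k - 3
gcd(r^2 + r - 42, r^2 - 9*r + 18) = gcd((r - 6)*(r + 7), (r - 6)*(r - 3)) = r - 6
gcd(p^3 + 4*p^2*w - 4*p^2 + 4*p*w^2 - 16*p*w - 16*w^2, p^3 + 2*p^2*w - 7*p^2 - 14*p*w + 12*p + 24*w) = p^2 + 2*p*w - 4*p - 8*w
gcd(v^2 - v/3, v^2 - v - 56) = 1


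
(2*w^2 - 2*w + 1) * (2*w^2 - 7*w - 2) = 4*w^4 - 18*w^3 + 12*w^2 - 3*w - 2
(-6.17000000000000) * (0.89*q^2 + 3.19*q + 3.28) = -5.4913*q^2 - 19.6823*q - 20.2376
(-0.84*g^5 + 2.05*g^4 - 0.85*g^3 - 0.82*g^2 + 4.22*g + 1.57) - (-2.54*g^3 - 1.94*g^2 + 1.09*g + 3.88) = -0.84*g^5 + 2.05*g^4 + 1.69*g^3 + 1.12*g^2 + 3.13*g - 2.31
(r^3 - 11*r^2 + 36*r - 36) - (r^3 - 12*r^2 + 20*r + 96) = r^2 + 16*r - 132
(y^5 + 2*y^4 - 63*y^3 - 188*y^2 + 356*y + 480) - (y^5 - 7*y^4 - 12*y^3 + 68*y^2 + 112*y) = 9*y^4 - 51*y^3 - 256*y^2 + 244*y + 480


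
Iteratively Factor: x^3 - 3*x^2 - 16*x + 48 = (x - 4)*(x^2 + x - 12) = (x - 4)*(x + 4)*(x - 3)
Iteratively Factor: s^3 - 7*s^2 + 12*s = (s)*(s^2 - 7*s + 12) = s*(s - 4)*(s - 3)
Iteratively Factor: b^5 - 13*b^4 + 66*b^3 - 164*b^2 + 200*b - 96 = (b - 2)*(b^4 - 11*b^3 + 44*b^2 - 76*b + 48) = (b - 4)*(b - 2)*(b^3 - 7*b^2 + 16*b - 12) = (b - 4)*(b - 2)^2*(b^2 - 5*b + 6) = (b - 4)*(b - 3)*(b - 2)^2*(b - 2)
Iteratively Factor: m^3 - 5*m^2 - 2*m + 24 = (m - 3)*(m^2 - 2*m - 8) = (m - 4)*(m - 3)*(m + 2)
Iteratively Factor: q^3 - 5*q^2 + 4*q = (q - 4)*(q^2 - q) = (q - 4)*(q - 1)*(q)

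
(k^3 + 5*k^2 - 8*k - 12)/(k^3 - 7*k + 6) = (k^2 + 7*k + 6)/(k^2 + 2*k - 3)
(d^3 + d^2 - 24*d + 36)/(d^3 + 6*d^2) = 1 - 5/d + 6/d^2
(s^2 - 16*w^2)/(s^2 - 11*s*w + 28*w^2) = (s + 4*w)/(s - 7*w)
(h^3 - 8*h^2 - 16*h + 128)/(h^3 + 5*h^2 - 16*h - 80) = (h - 8)/(h + 5)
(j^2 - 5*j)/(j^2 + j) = (j - 5)/(j + 1)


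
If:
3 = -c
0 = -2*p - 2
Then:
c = -3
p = -1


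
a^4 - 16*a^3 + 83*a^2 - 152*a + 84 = (a - 7)*(a - 6)*(a - 2)*(a - 1)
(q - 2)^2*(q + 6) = q^3 + 2*q^2 - 20*q + 24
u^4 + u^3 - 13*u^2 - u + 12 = (u - 3)*(u - 1)*(u + 1)*(u + 4)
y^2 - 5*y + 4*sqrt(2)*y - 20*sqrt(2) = (y - 5)*(y + 4*sqrt(2))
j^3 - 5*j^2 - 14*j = j*(j - 7)*(j + 2)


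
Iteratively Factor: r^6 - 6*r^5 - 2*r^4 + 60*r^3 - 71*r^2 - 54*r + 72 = (r - 3)*(r^5 - 3*r^4 - 11*r^3 + 27*r^2 + 10*r - 24) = (r - 3)*(r + 1)*(r^4 - 4*r^3 - 7*r^2 + 34*r - 24) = (r - 3)*(r - 2)*(r + 1)*(r^3 - 2*r^2 - 11*r + 12) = (r - 4)*(r - 3)*(r - 2)*(r + 1)*(r^2 + 2*r - 3) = (r - 4)*(r - 3)*(r - 2)*(r + 1)*(r + 3)*(r - 1)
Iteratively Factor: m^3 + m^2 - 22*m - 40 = (m + 2)*(m^2 - m - 20) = (m + 2)*(m + 4)*(m - 5)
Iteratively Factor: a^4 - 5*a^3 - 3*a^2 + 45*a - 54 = (a - 3)*(a^3 - 2*a^2 - 9*a + 18) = (a - 3)*(a - 2)*(a^2 - 9) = (a - 3)^2*(a - 2)*(a + 3)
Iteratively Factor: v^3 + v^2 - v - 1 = (v - 1)*(v^2 + 2*v + 1) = (v - 1)*(v + 1)*(v + 1)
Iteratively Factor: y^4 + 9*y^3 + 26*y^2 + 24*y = (y)*(y^3 + 9*y^2 + 26*y + 24) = y*(y + 3)*(y^2 + 6*y + 8) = y*(y + 2)*(y + 3)*(y + 4)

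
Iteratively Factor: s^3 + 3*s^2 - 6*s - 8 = (s + 1)*(s^2 + 2*s - 8) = (s - 2)*(s + 1)*(s + 4)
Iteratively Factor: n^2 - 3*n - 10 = (n + 2)*(n - 5)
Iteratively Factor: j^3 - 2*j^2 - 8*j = (j - 4)*(j^2 + 2*j) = (j - 4)*(j + 2)*(j)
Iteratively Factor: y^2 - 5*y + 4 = (y - 1)*(y - 4)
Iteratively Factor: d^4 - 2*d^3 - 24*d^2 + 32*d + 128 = (d - 4)*(d^3 + 2*d^2 - 16*d - 32) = (d - 4)*(d + 4)*(d^2 - 2*d - 8) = (d - 4)*(d + 2)*(d + 4)*(d - 4)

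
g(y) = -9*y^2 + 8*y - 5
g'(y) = 8 - 18*y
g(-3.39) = -135.55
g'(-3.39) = 69.02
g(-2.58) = -85.55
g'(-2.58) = 54.44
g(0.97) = -5.71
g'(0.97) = -9.46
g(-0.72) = -15.43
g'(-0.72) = 20.96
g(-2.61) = -87.19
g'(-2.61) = 54.98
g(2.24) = -32.24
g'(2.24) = -32.32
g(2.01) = -25.28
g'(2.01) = -28.18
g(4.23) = -132.20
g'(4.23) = -68.14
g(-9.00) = -806.00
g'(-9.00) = 170.00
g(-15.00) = -2150.00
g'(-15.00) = 278.00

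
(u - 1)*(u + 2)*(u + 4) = u^3 + 5*u^2 + 2*u - 8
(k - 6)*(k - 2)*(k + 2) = k^3 - 6*k^2 - 4*k + 24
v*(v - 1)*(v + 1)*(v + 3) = v^4 + 3*v^3 - v^2 - 3*v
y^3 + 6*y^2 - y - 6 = (y - 1)*(y + 1)*(y + 6)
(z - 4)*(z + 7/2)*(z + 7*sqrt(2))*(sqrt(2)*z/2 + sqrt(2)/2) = sqrt(2)*z^4/2 + sqrt(2)*z^3/4 + 7*z^3 - 29*sqrt(2)*z^2/4 + 7*z^2/2 - 203*z/2 - 7*sqrt(2)*z - 98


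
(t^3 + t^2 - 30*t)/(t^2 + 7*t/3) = 3*(t^2 + t - 30)/(3*t + 7)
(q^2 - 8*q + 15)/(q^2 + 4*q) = (q^2 - 8*q + 15)/(q*(q + 4))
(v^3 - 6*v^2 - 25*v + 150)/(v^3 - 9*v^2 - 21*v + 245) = (v^2 - 11*v + 30)/(v^2 - 14*v + 49)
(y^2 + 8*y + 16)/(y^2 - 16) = (y + 4)/(y - 4)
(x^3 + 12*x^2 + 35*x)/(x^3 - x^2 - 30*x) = (x + 7)/(x - 6)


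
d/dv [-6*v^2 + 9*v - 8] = 9 - 12*v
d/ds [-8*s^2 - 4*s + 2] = -16*s - 4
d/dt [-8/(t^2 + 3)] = 16*t/(t^2 + 3)^2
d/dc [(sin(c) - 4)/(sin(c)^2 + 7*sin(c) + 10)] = (8*sin(c) + cos(c)^2 + 37)*cos(c)/(sin(c)^2 + 7*sin(c) + 10)^2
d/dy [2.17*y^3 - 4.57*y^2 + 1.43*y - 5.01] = 6.51*y^2 - 9.14*y + 1.43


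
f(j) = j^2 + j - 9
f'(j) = 2*j + 1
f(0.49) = -8.27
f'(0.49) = 1.98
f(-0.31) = -9.21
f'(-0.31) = 0.38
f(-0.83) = -9.14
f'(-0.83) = -0.66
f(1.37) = -5.75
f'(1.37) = 3.74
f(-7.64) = 41.73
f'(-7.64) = -14.28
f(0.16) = -8.81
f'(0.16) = 1.32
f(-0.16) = -9.13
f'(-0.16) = 0.68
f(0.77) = -7.64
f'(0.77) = 2.54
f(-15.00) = 201.00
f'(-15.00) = -29.00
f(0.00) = -9.00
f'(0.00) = 1.00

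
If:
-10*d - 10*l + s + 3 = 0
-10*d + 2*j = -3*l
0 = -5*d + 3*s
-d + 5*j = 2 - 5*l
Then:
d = 33/313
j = 327/1565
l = 332/1565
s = 55/313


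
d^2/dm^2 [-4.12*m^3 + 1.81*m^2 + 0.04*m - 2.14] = 3.62 - 24.72*m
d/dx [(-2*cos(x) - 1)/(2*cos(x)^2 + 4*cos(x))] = -(sin(x) + sin(x)/cos(x)^2 + tan(x))/(cos(x) + 2)^2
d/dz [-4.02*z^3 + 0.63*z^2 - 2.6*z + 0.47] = -12.06*z^2 + 1.26*z - 2.6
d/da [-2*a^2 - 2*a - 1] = -4*a - 2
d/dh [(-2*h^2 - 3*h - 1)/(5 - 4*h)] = (8*h^2 - 20*h - 19)/(16*h^2 - 40*h + 25)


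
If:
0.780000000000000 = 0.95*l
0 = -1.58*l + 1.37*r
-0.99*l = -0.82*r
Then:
No Solution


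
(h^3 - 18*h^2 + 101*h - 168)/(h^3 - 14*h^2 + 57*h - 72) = (h - 7)/(h - 3)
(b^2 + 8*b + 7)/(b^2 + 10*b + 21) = (b + 1)/(b + 3)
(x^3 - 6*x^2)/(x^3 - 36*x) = x/(x + 6)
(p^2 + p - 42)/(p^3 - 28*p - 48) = (p + 7)/(p^2 + 6*p + 8)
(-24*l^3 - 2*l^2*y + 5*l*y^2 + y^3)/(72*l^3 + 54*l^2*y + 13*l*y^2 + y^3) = (-2*l + y)/(6*l + y)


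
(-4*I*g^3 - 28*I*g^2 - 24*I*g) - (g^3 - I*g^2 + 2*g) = -g^3 - 4*I*g^3 - 27*I*g^2 - 2*g - 24*I*g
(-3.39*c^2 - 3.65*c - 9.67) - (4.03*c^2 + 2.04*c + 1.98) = -7.42*c^2 - 5.69*c - 11.65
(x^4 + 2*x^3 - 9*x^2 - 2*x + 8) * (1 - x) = -x^5 - x^4 + 11*x^3 - 7*x^2 - 10*x + 8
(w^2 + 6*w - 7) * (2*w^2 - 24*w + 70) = 2*w^4 - 12*w^3 - 88*w^2 + 588*w - 490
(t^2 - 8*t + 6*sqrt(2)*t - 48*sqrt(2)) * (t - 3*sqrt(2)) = t^3 - 8*t^2 + 3*sqrt(2)*t^2 - 36*t - 24*sqrt(2)*t + 288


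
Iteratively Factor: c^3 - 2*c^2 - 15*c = (c - 5)*(c^2 + 3*c) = c*(c - 5)*(c + 3)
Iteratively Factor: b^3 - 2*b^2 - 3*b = (b + 1)*(b^2 - 3*b) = b*(b + 1)*(b - 3)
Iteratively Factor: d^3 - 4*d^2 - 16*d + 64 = (d - 4)*(d^2 - 16) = (d - 4)*(d + 4)*(d - 4)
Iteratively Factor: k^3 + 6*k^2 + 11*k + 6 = (k + 1)*(k^2 + 5*k + 6) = (k + 1)*(k + 3)*(k + 2)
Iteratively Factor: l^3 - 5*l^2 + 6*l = (l - 3)*(l^2 - 2*l) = l*(l - 3)*(l - 2)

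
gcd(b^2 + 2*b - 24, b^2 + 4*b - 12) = b + 6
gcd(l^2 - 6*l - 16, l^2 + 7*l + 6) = 1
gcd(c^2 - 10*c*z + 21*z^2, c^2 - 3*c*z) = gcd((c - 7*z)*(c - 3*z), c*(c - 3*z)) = -c + 3*z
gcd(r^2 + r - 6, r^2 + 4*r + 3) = r + 3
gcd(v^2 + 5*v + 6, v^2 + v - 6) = v + 3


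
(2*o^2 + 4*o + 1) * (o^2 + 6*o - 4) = 2*o^4 + 16*o^3 + 17*o^2 - 10*o - 4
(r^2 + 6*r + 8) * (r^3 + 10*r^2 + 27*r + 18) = r^5 + 16*r^4 + 95*r^3 + 260*r^2 + 324*r + 144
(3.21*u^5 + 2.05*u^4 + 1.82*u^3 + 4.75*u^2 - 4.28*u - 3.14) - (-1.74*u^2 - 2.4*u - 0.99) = 3.21*u^5 + 2.05*u^4 + 1.82*u^3 + 6.49*u^2 - 1.88*u - 2.15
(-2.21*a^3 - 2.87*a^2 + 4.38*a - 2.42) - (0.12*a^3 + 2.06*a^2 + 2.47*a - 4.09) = -2.33*a^3 - 4.93*a^2 + 1.91*a + 1.67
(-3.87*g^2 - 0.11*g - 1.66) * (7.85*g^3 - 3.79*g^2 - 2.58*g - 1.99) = -30.3795*g^5 + 13.8038*g^4 - 2.6295*g^3 + 14.2765*g^2 + 4.5017*g + 3.3034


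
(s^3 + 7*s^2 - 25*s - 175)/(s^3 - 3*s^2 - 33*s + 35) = (s^2 + 2*s - 35)/(s^2 - 8*s + 7)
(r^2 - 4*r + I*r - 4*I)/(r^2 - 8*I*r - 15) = (r^2 + r*(-4 + I) - 4*I)/(r^2 - 8*I*r - 15)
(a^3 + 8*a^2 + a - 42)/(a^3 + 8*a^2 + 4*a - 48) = (a^2 + 10*a + 21)/(a^2 + 10*a + 24)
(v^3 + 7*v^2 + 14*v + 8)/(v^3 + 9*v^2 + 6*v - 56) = (v^2 + 3*v + 2)/(v^2 + 5*v - 14)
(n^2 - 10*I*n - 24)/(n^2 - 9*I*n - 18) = (n - 4*I)/(n - 3*I)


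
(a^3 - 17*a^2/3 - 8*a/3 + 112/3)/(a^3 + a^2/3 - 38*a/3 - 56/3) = (a - 4)/(a + 2)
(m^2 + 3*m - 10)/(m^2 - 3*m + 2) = (m + 5)/(m - 1)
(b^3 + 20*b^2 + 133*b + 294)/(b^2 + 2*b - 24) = (b^2 + 14*b + 49)/(b - 4)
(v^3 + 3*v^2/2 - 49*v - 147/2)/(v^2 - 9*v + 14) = (2*v^2 + 17*v + 21)/(2*(v - 2))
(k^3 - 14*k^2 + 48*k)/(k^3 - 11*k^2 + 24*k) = (k - 6)/(k - 3)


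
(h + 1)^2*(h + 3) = h^3 + 5*h^2 + 7*h + 3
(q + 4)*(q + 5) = q^2 + 9*q + 20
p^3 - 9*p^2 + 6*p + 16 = (p - 8)*(p - 2)*(p + 1)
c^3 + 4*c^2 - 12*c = c*(c - 2)*(c + 6)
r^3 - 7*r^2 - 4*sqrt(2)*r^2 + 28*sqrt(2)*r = r*(r - 7)*(r - 4*sqrt(2))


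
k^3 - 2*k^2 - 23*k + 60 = (k - 4)*(k - 3)*(k + 5)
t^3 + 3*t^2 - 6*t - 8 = (t - 2)*(t + 1)*(t + 4)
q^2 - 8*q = q*(q - 8)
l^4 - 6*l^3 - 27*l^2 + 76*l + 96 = (l - 8)*(l - 3)*(l + 1)*(l + 4)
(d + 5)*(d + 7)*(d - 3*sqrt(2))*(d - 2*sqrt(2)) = d^4 - 5*sqrt(2)*d^3 + 12*d^3 - 60*sqrt(2)*d^2 + 47*d^2 - 175*sqrt(2)*d + 144*d + 420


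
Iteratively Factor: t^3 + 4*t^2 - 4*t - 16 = (t + 4)*(t^2 - 4) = (t + 2)*(t + 4)*(t - 2)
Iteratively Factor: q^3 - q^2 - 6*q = (q - 3)*(q^2 + 2*q) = q*(q - 3)*(q + 2)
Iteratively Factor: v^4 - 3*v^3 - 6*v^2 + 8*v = (v + 2)*(v^3 - 5*v^2 + 4*v) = (v - 1)*(v + 2)*(v^2 - 4*v) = v*(v - 1)*(v + 2)*(v - 4)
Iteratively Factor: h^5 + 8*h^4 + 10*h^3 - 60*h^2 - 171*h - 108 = (h + 3)*(h^4 + 5*h^3 - 5*h^2 - 45*h - 36) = (h + 1)*(h + 3)*(h^3 + 4*h^2 - 9*h - 36) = (h - 3)*(h + 1)*(h + 3)*(h^2 + 7*h + 12) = (h - 3)*(h + 1)*(h + 3)*(h + 4)*(h + 3)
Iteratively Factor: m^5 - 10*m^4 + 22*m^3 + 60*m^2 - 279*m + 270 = (m - 2)*(m^4 - 8*m^3 + 6*m^2 + 72*m - 135) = (m - 3)*(m - 2)*(m^3 - 5*m^2 - 9*m + 45) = (m - 3)^2*(m - 2)*(m^2 - 2*m - 15) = (m - 5)*(m - 3)^2*(m - 2)*(m + 3)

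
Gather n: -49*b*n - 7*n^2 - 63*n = -7*n^2 + n*(-49*b - 63)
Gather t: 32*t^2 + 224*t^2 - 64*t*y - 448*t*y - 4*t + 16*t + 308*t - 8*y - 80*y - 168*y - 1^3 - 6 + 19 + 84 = 256*t^2 + t*(320 - 512*y) - 256*y + 96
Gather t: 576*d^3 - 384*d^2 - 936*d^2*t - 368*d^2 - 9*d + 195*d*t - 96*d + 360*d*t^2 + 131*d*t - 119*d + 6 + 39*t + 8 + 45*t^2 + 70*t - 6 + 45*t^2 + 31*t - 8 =576*d^3 - 752*d^2 - 224*d + t^2*(360*d + 90) + t*(-936*d^2 + 326*d + 140)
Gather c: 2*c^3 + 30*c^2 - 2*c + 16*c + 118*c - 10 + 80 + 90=2*c^3 + 30*c^2 + 132*c + 160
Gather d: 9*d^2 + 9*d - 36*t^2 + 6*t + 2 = 9*d^2 + 9*d - 36*t^2 + 6*t + 2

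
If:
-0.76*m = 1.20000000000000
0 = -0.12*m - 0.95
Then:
No Solution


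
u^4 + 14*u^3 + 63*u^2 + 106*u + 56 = (u + 1)*(u + 2)*(u + 4)*(u + 7)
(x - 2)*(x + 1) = x^2 - x - 2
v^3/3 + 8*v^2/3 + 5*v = v*(v/3 + 1)*(v + 5)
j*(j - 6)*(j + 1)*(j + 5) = j^4 - 31*j^2 - 30*j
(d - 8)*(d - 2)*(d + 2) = d^3 - 8*d^2 - 4*d + 32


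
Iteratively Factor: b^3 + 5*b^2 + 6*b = (b)*(b^2 + 5*b + 6) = b*(b + 2)*(b + 3)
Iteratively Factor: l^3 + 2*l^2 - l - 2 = (l + 1)*(l^2 + l - 2) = (l + 1)*(l + 2)*(l - 1)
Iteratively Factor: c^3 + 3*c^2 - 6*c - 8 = (c - 2)*(c^2 + 5*c + 4) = (c - 2)*(c + 1)*(c + 4)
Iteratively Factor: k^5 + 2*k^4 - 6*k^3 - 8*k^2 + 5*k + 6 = (k + 1)*(k^4 + k^3 - 7*k^2 - k + 6) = (k - 2)*(k + 1)*(k^3 + 3*k^2 - k - 3) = (k - 2)*(k - 1)*(k + 1)*(k^2 + 4*k + 3) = (k - 2)*(k - 1)*(k + 1)*(k + 3)*(k + 1)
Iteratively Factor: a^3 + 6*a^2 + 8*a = (a)*(a^2 + 6*a + 8) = a*(a + 4)*(a + 2)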